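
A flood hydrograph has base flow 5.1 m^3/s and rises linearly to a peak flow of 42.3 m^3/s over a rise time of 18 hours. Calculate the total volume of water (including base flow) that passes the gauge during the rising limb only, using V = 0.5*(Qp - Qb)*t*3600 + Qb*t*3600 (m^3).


V = 0.5*(42.3 - 5.1)*18*3600 + 5.1*18*3600 = 1.5358e+06 m^3


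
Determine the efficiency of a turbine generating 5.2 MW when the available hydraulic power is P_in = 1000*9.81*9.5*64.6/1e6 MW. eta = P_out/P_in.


P_in = 1000 * 9.81 * 9.5 * 64.6 / 1e6 = 6.0204 MW
eta = 5.2 / 6.0204 = 0.8637


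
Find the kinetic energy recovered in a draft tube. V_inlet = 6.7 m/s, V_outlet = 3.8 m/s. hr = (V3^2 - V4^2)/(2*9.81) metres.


hr = (6.7^2 - 3.8^2) / (2*9.81) = 1.5520 m


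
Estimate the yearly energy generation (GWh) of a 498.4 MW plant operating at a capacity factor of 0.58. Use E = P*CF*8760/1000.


E = 498.4 * 0.58 * 8760 / 1000 = 2532.2707 GWh


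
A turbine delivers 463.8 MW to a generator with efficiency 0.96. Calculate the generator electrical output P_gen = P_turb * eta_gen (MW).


P_gen = 463.8 * 0.96 = 445.2480 MW


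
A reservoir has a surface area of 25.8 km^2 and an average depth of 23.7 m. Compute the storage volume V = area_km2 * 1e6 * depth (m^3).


V = 25.8 * 1e6 * 23.7 = 6.1146e+08 m^3


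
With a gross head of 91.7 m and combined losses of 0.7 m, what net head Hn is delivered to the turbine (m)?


Hn = 91.7 - 0.7 = 91.0000 m


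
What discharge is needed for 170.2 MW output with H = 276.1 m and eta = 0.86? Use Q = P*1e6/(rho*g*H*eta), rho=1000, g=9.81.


Q = 170.2 * 1e6 / (1000 * 9.81 * 276.1 * 0.86) = 73.0677 m^3/s


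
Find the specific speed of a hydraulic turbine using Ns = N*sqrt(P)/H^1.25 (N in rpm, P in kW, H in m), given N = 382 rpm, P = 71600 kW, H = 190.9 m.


Ns = 382 * 71600^0.5 / 190.9^1.25 = 144.0497


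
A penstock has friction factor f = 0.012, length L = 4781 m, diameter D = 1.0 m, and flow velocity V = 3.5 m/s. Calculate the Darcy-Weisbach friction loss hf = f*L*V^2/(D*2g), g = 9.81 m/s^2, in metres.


hf = 0.012 * 4781 * 3.5^2 / (1.0 * 2 * 9.81) = 35.8209 m


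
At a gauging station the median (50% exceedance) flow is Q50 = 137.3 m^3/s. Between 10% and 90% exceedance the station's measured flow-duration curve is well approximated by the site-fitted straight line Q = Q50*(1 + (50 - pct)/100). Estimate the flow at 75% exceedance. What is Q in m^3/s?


Q = 137.3 * (1 + (50 - 75)/100) = 102.9750 m^3/s


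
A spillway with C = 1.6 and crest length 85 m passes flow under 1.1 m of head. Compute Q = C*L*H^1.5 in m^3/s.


Q = 1.6 * 85 * 1.1^1.5 = 156.9018 m^3/s


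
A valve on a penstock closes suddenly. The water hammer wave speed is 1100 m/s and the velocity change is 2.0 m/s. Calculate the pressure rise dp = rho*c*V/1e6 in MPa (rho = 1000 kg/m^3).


dp = 1000 * 1100 * 2.0 / 1e6 = 2.2000 MPa


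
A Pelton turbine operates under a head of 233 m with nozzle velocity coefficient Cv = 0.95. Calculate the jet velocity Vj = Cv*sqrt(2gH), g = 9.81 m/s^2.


Vj = 0.95 * sqrt(2*9.81*233) = 64.2319 m/s


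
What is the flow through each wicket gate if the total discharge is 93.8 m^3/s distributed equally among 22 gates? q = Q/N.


q = 93.8 / 22 = 4.2636 m^3/s


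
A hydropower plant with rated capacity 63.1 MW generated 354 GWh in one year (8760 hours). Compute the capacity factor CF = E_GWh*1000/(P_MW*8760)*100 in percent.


CF = 354 * 1000 / (63.1 * 8760) * 100 = 64.0427 %


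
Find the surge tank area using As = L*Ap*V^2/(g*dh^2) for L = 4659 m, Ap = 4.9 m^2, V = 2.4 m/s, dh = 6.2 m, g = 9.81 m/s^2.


As = 4659 * 4.9 * 2.4^2 / (9.81 * 6.2^2) = 348.7056 m^2


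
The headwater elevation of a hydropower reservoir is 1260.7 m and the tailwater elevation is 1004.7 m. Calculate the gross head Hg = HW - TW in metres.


Hg = 1260.7 - 1004.7 = 256.0000 m


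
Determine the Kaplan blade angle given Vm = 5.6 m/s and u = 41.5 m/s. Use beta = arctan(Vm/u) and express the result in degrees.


beta = arctan(5.6 / 41.5) = 7.6851 degrees


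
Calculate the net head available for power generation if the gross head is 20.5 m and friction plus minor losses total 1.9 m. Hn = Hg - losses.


Hn = 20.5 - 1.9 = 18.6000 m


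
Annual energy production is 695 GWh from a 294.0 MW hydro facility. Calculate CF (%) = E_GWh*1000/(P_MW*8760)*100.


CF = 695 * 1000 / (294.0 * 8760) * 100 = 26.9857 %


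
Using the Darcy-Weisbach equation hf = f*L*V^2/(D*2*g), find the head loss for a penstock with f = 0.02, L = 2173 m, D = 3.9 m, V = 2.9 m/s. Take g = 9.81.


hf = 0.02 * 2173 * 2.9^2 / (3.9 * 2 * 9.81) = 4.7766 m


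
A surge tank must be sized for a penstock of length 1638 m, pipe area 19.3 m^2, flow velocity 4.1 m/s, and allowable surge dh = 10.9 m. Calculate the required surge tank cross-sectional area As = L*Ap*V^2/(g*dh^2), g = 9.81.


As = 1638 * 19.3 * 4.1^2 / (9.81 * 10.9^2) = 455.9497 m^2


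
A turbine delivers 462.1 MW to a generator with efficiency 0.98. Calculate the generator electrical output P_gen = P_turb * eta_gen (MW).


P_gen = 462.1 * 0.98 = 452.8580 MW


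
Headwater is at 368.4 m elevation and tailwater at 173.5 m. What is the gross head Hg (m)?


Hg = 368.4 - 173.5 = 194.9000 m


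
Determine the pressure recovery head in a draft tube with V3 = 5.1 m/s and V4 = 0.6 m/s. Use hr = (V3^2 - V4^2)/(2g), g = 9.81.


hr = (5.1^2 - 0.6^2) / (2*9.81) = 1.3073 m


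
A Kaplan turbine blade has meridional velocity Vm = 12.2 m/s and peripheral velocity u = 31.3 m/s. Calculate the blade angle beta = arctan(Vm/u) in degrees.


beta = arctan(12.2 / 31.3) = 21.2947 degrees


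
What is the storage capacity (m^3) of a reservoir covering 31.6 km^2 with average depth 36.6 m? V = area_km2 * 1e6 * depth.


V = 31.6 * 1e6 * 36.6 = 1.1566e+09 m^3


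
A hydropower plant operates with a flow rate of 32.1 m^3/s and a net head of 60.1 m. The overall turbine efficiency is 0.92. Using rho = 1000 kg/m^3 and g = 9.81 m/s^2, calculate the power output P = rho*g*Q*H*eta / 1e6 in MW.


P = 1000 * 9.81 * 32.1 * 60.1 * 0.92 / 1e6 = 17.4115 MW


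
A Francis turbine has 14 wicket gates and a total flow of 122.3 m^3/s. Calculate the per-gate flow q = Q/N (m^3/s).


q = 122.3 / 14 = 8.7357 m^3/s


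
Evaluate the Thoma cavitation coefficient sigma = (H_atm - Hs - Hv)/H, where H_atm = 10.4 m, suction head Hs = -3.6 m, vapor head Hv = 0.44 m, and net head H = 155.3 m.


sigma = (10.4 - (-3.6) - 0.44) / 155.3 = 0.0873


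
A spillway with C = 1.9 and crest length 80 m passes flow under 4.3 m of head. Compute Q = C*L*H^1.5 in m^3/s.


Q = 1.9 * 80 * 4.3^1.5 = 1355.3338 m^3/s


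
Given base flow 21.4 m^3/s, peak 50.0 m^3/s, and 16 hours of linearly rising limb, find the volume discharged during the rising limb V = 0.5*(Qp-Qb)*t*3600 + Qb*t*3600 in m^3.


V = 0.5*(50.0 - 21.4)*16*3600 + 21.4*16*3600 = 2.0563e+06 m^3


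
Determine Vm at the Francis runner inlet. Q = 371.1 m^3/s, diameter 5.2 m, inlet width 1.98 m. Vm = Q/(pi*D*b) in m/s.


Vm = 371.1 / (pi * 5.2 * 1.98) = 11.4729 m/s


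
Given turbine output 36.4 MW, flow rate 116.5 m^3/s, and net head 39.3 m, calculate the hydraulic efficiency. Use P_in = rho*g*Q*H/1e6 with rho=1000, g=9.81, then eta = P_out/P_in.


P_in = 1000 * 9.81 * 116.5 * 39.3 / 1e6 = 44.9146 MW
eta = 36.4 / 44.9146 = 0.8104


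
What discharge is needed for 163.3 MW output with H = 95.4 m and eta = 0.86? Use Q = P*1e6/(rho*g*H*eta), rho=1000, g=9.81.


Q = 163.3 * 1e6 / (1000 * 9.81 * 95.4 * 0.86) = 202.8945 m^3/s


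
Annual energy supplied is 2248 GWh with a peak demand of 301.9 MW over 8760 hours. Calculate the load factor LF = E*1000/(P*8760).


LF = 2248 * 1000 / (301.9 * 8760) = 0.8500


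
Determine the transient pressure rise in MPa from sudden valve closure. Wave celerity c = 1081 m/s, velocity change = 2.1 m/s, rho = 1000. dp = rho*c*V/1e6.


dp = 1000 * 1081 * 2.1 / 1e6 = 2.2701 MPa


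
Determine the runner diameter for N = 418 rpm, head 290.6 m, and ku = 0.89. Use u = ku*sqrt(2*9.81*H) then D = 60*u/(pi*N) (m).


u = 0.89 * sqrt(2*9.81*290.6) = 67.2028 m/s
D = 60 * 67.2028 / (pi * 418) = 3.0705 m


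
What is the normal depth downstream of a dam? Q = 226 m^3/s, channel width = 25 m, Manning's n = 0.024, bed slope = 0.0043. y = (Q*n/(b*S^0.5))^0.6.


y = (226 * 0.024 / (25 * 0.0043^0.5))^0.6 = 2.0502 m


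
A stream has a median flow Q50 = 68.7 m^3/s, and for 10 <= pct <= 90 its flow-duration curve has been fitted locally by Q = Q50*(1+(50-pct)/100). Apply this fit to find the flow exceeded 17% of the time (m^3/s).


Q = 68.7 * (1 + (50 - 17)/100) = 91.3710 m^3/s


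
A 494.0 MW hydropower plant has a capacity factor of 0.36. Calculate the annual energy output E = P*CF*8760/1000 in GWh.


E = 494.0 * 0.36 * 8760 / 1000 = 1557.8784 GWh


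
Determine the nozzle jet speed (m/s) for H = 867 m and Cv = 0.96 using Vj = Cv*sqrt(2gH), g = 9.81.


Vj = 0.96 * sqrt(2*9.81*867) = 125.2075 m/s


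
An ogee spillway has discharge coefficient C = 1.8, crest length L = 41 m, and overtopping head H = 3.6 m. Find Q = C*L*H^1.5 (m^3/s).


Q = 1.8 * 41 * 3.6^1.5 = 504.0924 m^3/s


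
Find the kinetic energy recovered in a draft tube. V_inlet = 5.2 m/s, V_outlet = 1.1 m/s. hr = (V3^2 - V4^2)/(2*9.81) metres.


hr = (5.2^2 - 1.1^2) / (2*9.81) = 1.3165 m


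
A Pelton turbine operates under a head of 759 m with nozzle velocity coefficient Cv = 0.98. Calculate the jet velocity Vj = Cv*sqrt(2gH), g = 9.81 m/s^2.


Vj = 0.98 * sqrt(2*9.81*759) = 119.5904 m/s


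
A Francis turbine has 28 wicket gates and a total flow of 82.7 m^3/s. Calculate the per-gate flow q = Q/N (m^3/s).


q = 82.7 / 28 = 2.9536 m^3/s


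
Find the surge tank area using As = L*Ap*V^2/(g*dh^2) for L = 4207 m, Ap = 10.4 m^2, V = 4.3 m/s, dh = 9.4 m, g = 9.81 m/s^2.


As = 4207 * 10.4 * 4.3^2 / (9.81 * 9.4^2) = 933.2931 m^2


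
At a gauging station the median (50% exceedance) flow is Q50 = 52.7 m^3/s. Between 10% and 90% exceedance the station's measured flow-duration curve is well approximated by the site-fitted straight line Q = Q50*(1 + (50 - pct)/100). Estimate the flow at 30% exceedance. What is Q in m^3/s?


Q = 52.7 * (1 + (50 - 30)/100) = 63.2400 m^3/s


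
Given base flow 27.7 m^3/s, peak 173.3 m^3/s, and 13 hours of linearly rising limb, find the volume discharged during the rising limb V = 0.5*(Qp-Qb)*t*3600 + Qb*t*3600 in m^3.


V = 0.5*(173.3 - 27.7)*13*3600 + 27.7*13*3600 = 4.7034e+06 m^3


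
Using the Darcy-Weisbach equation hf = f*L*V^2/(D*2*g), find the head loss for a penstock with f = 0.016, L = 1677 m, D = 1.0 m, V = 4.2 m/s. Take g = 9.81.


hf = 0.016 * 1677 * 4.2^2 / (1.0 * 2 * 9.81) = 24.1242 m


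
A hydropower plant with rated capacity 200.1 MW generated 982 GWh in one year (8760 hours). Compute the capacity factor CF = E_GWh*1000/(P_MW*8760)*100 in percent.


CF = 982 * 1000 / (200.1 * 8760) * 100 = 56.0222 %


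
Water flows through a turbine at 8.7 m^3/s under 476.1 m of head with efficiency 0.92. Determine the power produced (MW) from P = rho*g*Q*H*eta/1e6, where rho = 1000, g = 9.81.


P = 1000 * 9.81 * 8.7 * 476.1 * 0.92 / 1e6 = 37.3830 MW


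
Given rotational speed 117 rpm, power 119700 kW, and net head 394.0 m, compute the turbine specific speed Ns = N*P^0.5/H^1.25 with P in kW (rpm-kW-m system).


Ns = 117 * 119700^0.5 / 394.0^1.25 = 23.0602


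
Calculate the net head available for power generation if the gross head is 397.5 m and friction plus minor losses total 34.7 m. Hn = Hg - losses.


Hn = 397.5 - 34.7 = 362.8000 m


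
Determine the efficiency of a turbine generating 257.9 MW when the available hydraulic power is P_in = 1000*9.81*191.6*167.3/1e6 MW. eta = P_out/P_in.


P_in = 1000 * 9.81 * 191.6 * 167.3 / 1e6 = 314.4564 MW
eta = 257.9 / 314.4564 = 0.8201


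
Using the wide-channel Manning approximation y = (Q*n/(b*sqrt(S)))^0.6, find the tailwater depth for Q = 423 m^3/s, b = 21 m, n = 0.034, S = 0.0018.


y = (423 * 0.034 / (21 * 0.0018^0.5))^0.6 = 5.3061 m


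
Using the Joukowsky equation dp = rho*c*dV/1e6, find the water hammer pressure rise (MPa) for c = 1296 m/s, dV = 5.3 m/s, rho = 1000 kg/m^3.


dp = 1000 * 1296 * 5.3 / 1e6 = 6.8688 MPa


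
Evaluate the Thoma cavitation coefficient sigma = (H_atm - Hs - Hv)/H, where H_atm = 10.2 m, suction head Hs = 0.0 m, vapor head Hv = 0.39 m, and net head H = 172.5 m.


sigma = (10.2 - 0.0 - 0.39) / 172.5 = 0.0569


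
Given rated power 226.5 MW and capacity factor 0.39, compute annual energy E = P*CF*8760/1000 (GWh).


E = 226.5 * 0.39 * 8760 / 1000 = 773.8146 GWh


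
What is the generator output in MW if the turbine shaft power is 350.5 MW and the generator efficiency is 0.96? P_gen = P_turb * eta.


P_gen = 350.5 * 0.96 = 336.4800 MW


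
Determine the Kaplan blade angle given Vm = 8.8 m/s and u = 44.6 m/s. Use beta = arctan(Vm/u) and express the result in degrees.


beta = arctan(8.8 / 44.6) = 11.1616 degrees


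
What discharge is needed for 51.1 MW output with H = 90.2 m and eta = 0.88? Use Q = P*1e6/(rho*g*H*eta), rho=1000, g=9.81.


Q = 51.1 * 1e6 / (1000 * 9.81 * 90.2 * 0.88) = 65.6240 m^3/s


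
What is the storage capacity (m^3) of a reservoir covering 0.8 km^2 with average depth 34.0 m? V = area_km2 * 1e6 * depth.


V = 0.8 * 1e6 * 34.0 = 2.7200e+07 m^3


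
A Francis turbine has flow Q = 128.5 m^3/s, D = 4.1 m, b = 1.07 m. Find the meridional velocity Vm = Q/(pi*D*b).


Vm = 128.5 / (pi * 4.1 * 1.07) = 9.3236 m/s


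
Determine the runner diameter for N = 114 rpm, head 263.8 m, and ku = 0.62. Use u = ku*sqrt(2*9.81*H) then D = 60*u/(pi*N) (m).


u = 0.62 * sqrt(2*9.81*263.8) = 44.6045 m/s
D = 60 * 44.6045 / (pi * 114) = 7.4727 m


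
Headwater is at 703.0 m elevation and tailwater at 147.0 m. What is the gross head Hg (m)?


Hg = 703.0 - 147.0 = 556.0000 m


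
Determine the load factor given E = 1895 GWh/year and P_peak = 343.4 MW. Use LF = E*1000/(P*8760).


LF = 1895 * 1000 / (343.4 * 8760) = 0.6299


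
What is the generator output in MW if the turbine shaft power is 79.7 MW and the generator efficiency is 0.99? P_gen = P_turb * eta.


P_gen = 79.7 * 0.99 = 78.9030 MW


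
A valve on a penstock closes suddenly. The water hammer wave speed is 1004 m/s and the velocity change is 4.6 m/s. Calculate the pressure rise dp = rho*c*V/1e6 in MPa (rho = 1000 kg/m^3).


dp = 1000 * 1004 * 4.6 / 1e6 = 4.6184 MPa


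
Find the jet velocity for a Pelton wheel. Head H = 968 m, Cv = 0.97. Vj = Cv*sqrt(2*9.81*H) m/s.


Vj = 0.97 * sqrt(2*9.81*968) = 133.6777 m/s


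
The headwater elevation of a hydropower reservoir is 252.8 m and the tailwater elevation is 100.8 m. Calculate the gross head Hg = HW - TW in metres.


Hg = 252.8 - 100.8 = 152.0000 m


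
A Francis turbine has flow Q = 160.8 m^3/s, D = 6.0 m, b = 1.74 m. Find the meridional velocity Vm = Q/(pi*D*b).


Vm = 160.8 / (pi * 6.0 * 1.74) = 4.9027 m/s


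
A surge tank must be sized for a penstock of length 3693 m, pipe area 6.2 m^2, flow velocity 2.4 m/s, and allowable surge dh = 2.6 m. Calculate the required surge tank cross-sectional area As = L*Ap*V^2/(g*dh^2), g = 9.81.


As = 3693 * 6.2 * 2.4^2 / (9.81 * 2.6^2) = 1988.7389 m^2


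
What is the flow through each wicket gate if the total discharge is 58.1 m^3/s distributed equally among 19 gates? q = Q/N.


q = 58.1 / 19 = 3.0579 m^3/s


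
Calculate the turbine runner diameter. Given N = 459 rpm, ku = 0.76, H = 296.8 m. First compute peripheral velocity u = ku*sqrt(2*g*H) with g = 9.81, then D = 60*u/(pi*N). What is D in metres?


u = 0.76 * sqrt(2*9.81*296.8) = 57.9956 m/s
D = 60 * 57.9956 / (pi * 459) = 2.4131 m


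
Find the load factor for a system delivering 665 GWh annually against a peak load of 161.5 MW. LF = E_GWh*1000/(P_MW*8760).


LF = 665 * 1000 / (161.5 * 8760) = 0.4701


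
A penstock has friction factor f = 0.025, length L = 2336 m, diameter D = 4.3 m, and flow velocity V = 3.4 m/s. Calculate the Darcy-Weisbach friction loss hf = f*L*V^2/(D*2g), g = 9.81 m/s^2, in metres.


hf = 0.025 * 2336 * 3.4^2 / (4.3 * 2 * 9.81) = 8.0021 m


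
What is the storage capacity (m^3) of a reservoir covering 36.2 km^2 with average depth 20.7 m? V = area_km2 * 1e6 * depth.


V = 36.2 * 1e6 * 20.7 = 7.4934e+08 m^3


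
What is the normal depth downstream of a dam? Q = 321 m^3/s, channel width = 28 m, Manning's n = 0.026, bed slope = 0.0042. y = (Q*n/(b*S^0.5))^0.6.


y = (321 * 0.026 / (28 * 0.0042^0.5))^0.6 = 2.4981 m


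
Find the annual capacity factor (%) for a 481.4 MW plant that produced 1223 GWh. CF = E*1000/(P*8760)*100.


CF = 1223 * 1000 / (481.4 * 8760) * 100 = 29.0012 %


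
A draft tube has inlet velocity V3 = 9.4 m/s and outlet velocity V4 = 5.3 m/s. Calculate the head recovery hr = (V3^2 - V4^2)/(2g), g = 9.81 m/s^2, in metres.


hr = (9.4^2 - 5.3^2) / (2*9.81) = 3.0719 m


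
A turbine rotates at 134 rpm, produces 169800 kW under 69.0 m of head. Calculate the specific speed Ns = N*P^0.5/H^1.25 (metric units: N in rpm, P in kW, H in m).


Ns = 134 * 169800^0.5 / 69.0^1.25 = 277.6593


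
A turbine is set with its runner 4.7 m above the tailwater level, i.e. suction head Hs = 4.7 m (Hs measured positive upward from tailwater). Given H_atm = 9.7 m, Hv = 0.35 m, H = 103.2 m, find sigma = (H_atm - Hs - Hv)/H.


sigma = (9.7 - 4.7 - 0.35) / 103.2 = 0.0451


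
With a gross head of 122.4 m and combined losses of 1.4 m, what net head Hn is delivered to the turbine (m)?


Hn = 122.4 - 1.4 = 121.0000 m


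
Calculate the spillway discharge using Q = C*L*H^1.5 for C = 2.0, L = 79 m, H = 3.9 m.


Q = 2.0 * 79 * 3.9^1.5 = 1216.8975 m^3/s


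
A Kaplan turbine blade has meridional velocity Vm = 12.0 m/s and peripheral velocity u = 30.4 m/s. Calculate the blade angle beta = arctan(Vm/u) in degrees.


beta = arctan(12.0 / 30.4) = 21.5410 degrees


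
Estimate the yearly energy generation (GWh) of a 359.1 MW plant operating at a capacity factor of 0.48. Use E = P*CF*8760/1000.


E = 359.1 * 0.48 * 8760 / 1000 = 1509.9437 GWh


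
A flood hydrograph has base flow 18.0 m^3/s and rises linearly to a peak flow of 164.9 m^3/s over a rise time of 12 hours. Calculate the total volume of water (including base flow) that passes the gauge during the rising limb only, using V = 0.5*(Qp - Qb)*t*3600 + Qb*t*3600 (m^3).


V = 0.5*(164.9 - 18.0)*12*3600 + 18.0*12*3600 = 3.9506e+06 m^3


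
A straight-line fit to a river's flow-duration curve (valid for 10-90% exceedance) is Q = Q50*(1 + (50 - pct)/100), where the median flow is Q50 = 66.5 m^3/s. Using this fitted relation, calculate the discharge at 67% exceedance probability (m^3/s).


Q = 66.5 * (1 + (50 - 67)/100) = 55.1950 m^3/s


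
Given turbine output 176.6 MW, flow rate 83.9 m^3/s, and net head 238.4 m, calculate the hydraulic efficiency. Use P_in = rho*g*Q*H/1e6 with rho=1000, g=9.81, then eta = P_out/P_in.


P_in = 1000 * 9.81 * 83.9 * 238.4 / 1e6 = 196.2173 MW
eta = 176.6 / 196.2173 = 0.9000


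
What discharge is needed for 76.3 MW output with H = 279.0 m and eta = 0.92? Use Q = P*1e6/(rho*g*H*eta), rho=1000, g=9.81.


Q = 76.3 * 1e6 / (1000 * 9.81 * 279.0 * 0.92) = 30.3015 m^3/s


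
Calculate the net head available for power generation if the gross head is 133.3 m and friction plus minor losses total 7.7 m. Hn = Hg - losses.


Hn = 133.3 - 7.7 = 125.6000 m


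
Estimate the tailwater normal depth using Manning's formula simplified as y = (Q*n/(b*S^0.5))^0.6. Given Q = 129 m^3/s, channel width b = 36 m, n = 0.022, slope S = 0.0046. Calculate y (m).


y = (129 * 0.022 / (36 * 0.0046^0.5))^0.6 = 1.0945 m


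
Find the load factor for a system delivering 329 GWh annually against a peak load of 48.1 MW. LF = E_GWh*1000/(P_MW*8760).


LF = 329 * 1000 / (48.1 * 8760) = 0.7808


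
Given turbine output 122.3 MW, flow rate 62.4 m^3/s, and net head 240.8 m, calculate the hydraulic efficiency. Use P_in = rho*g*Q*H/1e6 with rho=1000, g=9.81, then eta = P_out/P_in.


P_in = 1000 * 9.81 * 62.4 * 240.8 / 1e6 = 147.4043 MW
eta = 122.3 / 147.4043 = 0.8297


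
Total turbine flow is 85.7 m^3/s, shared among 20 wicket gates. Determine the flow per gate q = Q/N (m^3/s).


q = 85.7 / 20 = 4.2850 m^3/s


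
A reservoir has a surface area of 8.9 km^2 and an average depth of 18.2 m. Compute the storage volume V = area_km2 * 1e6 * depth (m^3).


V = 8.9 * 1e6 * 18.2 = 1.6198e+08 m^3


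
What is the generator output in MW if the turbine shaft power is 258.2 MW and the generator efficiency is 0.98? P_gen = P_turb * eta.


P_gen = 258.2 * 0.98 = 253.0360 MW


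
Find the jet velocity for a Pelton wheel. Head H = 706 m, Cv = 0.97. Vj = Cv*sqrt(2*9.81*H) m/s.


Vj = 0.97 * sqrt(2*9.81*706) = 114.1625 m/s


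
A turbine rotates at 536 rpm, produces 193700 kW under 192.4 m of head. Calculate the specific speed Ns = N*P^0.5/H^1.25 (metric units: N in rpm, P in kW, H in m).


Ns = 536 * 193700^0.5 / 192.4^1.25 = 329.2102


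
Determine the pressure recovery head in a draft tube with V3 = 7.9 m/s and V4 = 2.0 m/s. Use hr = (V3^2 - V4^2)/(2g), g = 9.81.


hr = (7.9^2 - 2.0^2) / (2*9.81) = 2.9771 m


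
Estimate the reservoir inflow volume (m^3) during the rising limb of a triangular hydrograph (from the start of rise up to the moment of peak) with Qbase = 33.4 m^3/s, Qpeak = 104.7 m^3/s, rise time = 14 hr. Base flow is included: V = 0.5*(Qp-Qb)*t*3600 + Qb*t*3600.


V = 0.5*(104.7 - 33.4)*14*3600 + 33.4*14*3600 = 3.4801e+06 m^3


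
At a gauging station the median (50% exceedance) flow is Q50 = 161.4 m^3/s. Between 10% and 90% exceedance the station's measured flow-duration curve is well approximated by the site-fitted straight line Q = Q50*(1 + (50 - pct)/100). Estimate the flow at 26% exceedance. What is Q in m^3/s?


Q = 161.4 * (1 + (50 - 26)/100) = 200.1360 m^3/s


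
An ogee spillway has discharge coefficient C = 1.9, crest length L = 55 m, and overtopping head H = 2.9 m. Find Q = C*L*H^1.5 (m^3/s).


Q = 1.9 * 55 * 2.9^1.5 = 516.0756 m^3/s


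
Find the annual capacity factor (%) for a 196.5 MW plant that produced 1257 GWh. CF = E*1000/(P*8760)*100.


CF = 1257 * 1000 / (196.5 * 8760) * 100 = 73.0245 %


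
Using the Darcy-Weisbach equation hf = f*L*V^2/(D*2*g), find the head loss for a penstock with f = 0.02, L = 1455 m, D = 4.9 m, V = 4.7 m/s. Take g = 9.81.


hf = 0.02 * 1455 * 4.7^2 / (4.9 * 2 * 9.81) = 6.6864 m


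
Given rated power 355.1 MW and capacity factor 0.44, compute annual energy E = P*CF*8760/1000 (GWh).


E = 355.1 * 0.44 * 8760 / 1000 = 1368.6974 GWh


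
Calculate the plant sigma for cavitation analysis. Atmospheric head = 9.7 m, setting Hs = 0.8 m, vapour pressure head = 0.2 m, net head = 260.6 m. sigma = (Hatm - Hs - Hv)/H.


sigma = (9.7 - 0.8 - 0.2) / 260.6 = 0.0334


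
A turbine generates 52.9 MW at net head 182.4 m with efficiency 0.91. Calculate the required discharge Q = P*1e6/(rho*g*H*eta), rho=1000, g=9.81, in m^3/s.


Q = 52.9 * 1e6 / (1000 * 9.81 * 182.4 * 0.91) = 32.4878 m^3/s


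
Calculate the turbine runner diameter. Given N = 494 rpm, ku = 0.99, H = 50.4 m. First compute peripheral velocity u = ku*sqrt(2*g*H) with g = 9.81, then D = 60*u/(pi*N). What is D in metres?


u = 0.99 * sqrt(2*9.81*50.4) = 31.1315 m/s
D = 60 * 31.1315 / (pi * 494) = 1.2036 m


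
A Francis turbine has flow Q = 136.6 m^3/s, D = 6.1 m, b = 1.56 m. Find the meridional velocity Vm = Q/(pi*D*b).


Vm = 136.6 / (pi * 6.1 * 1.56) = 4.5693 m/s


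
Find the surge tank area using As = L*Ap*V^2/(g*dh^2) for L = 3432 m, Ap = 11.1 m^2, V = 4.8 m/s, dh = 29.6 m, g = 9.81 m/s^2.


As = 3432 * 11.1 * 4.8^2 / (9.81 * 29.6^2) = 102.1175 m^2


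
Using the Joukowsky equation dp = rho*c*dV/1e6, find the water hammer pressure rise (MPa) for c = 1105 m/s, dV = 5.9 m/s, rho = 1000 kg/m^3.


dp = 1000 * 1105 * 5.9 / 1e6 = 6.5195 MPa


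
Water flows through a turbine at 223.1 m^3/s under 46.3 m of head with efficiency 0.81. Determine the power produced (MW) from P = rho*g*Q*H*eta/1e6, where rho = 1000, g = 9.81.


P = 1000 * 9.81 * 223.1 * 46.3 * 0.81 / 1e6 = 82.0795 MW


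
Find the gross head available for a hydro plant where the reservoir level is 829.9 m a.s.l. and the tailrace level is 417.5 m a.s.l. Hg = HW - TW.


Hg = 829.9 - 417.5 = 412.4000 m


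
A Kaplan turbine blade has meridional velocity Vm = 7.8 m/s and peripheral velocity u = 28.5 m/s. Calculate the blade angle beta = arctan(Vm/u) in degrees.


beta = arctan(7.8 / 28.5) = 15.3061 degrees


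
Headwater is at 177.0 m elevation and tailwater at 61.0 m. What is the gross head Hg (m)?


Hg = 177.0 - 61.0 = 116.0000 m


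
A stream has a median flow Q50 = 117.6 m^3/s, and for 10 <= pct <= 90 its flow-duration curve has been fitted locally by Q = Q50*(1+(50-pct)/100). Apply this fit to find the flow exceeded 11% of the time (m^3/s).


Q = 117.6 * (1 + (50 - 11)/100) = 163.4640 m^3/s


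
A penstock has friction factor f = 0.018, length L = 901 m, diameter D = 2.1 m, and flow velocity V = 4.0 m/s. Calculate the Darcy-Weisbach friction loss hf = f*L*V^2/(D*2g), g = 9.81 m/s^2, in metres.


hf = 0.018 * 901 * 4.0^2 / (2.1 * 2 * 9.81) = 6.2979 m


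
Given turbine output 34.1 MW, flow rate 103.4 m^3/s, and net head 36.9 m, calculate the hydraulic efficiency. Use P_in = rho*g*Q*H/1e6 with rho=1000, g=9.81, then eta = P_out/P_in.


P_in = 1000 * 9.81 * 103.4 * 36.9 / 1e6 = 37.4297 MW
eta = 34.1 / 37.4297 = 0.9110


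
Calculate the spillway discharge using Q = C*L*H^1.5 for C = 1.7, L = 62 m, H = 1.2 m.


Q = 1.7 * 62 * 1.2^1.5 = 138.5519 m^3/s


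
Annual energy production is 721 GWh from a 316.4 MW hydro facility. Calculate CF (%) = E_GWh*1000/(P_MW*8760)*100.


CF = 721 * 1000 / (316.4 * 8760) * 100 = 26.0133 %


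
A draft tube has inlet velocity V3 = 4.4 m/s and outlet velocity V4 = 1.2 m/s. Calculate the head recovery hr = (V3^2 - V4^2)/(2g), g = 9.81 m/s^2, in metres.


hr = (4.4^2 - 1.2^2) / (2*9.81) = 0.9134 m


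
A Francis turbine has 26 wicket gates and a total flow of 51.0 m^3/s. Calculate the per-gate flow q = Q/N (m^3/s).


q = 51.0 / 26 = 1.9615 m^3/s


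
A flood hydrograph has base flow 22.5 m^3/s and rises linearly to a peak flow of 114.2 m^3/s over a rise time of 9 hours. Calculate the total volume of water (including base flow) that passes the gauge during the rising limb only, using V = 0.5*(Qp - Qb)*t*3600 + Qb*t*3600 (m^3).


V = 0.5*(114.2 - 22.5)*9*3600 + 22.5*9*3600 = 2.2145e+06 m^3


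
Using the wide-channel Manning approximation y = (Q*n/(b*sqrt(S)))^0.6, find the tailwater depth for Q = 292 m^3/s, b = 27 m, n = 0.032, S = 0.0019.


y = (292 * 0.032 / (27 * 0.0019^0.5))^0.6 = 3.4664 m


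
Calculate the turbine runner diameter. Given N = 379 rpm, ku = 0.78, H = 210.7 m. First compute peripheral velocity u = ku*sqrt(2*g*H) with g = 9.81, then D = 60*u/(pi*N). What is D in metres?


u = 0.78 * sqrt(2*9.81*210.7) = 50.1506 m/s
D = 60 * 50.1506 / (pi * 379) = 2.5272 m


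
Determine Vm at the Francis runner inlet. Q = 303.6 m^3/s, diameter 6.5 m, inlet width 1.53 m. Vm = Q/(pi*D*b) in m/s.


Vm = 303.6 / (pi * 6.5 * 1.53) = 9.7173 m/s


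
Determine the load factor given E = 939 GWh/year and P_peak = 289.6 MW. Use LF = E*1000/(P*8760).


LF = 939 * 1000 / (289.6 * 8760) = 0.3701


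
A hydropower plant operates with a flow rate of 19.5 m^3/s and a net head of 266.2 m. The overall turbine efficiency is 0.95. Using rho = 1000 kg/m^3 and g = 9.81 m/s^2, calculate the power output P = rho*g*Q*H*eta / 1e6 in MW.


P = 1000 * 9.81 * 19.5 * 266.2 * 0.95 / 1e6 = 48.3766 MW


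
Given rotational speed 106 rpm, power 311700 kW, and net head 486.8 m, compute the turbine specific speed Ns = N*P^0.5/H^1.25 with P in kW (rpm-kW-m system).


Ns = 106 * 311700^0.5 / 486.8^1.25 = 25.8813


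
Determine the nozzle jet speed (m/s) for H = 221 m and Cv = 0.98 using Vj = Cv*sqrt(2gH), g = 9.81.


Vj = 0.98 * sqrt(2*9.81*221) = 64.5315 m/s


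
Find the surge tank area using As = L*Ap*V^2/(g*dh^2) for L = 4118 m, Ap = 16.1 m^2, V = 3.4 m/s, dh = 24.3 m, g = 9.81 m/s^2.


As = 4118 * 16.1 * 3.4^2 / (9.81 * 24.3^2) = 132.3087 m^2


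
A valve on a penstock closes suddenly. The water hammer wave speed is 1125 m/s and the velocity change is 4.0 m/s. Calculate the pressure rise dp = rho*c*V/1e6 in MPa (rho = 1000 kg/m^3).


dp = 1000 * 1125 * 4.0 / 1e6 = 4.5000 MPa


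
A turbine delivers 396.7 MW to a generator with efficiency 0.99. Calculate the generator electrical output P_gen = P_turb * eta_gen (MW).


P_gen = 396.7 * 0.99 = 392.7330 MW


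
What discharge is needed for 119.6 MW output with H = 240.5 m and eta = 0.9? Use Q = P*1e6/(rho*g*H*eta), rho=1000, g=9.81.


Q = 119.6 * 1e6 / (1000 * 9.81 * 240.5 * 0.9) = 56.3254 m^3/s


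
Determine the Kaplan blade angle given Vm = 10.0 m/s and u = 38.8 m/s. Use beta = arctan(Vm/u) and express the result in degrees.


beta = arctan(10.0 / 38.8) = 14.4524 degrees


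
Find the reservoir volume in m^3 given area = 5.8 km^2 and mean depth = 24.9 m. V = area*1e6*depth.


V = 5.8 * 1e6 * 24.9 = 1.4442e+08 m^3


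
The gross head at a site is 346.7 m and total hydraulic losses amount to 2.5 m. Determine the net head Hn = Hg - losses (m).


Hn = 346.7 - 2.5 = 344.2000 m


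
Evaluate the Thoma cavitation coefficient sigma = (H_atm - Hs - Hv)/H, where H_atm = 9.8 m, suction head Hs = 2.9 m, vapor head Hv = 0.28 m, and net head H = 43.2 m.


sigma = (9.8 - 2.9 - 0.28) / 43.2 = 0.1532


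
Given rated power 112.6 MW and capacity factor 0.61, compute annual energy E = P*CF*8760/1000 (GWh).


E = 112.6 * 0.61 * 8760 / 1000 = 601.6894 GWh


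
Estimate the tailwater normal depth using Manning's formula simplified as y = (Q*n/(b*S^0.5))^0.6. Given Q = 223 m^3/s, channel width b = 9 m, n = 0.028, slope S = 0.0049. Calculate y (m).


y = (223 * 0.028 / (9 * 0.0049^0.5))^0.6 = 3.9598 m


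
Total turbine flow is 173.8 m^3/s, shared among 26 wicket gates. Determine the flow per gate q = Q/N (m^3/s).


q = 173.8 / 26 = 6.6846 m^3/s


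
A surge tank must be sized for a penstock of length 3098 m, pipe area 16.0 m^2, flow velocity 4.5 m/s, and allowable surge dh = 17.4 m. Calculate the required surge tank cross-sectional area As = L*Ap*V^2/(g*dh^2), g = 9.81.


As = 3098 * 16.0 * 4.5^2 / (9.81 * 17.4^2) = 337.9550 m^2


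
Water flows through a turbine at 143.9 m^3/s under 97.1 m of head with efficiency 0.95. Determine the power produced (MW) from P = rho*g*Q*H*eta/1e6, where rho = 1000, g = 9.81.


P = 1000 * 9.81 * 143.9 * 97.1 * 0.95 / 1e6 = 130.2185 MW


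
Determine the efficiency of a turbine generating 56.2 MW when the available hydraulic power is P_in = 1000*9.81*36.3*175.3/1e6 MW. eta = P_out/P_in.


P_in = 1000 * 9.81 * 36.3 * 175.3 / 1e6 = 62.4249 MW
eta = 56.2 / 62.4249 = 0.9003


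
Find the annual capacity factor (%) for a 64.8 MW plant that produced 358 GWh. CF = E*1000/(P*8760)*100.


CF = 358 * 1000 / (64.8 * 8760) * 100 = 63.0673 %


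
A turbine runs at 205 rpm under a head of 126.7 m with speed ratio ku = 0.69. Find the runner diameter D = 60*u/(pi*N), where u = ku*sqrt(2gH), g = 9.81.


u = 0.69 * sqrt(2*9.81*126.7) = 34.4023 m/s
D = 60 * 34.4023 / (pi * 205) = 3.2050 m


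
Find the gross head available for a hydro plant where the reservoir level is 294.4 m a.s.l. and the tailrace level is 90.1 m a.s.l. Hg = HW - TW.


Hg = 294.4 - 90.1 = 204.3000 m


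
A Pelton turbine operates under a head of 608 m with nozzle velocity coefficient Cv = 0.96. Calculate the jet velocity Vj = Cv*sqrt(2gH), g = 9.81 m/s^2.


Vj = 0.96 * sqrt(2*9.81*608) = 104.8510 m/s


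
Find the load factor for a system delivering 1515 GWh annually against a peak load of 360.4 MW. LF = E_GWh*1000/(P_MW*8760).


LF = 1515 * 1000 / (360.4 * 8760) = 0.4799


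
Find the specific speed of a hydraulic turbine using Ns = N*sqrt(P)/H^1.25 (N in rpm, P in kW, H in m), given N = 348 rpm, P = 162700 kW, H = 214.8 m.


Ns = 348 * 162700^0.5 / 214.8^1.25 = 170.6987


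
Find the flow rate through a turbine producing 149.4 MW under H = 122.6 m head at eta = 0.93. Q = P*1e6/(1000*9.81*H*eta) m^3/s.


Q = 149.4 * 1e6 / (1000 * 9.81 * 122.6 * 0.93) = 133.5698 m^3/s


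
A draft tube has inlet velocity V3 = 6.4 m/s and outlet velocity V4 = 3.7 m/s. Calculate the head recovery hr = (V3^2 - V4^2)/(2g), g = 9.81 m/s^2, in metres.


hr = (6.4^2 - 3.7^2) / (2*9.81) = 1.3899 m


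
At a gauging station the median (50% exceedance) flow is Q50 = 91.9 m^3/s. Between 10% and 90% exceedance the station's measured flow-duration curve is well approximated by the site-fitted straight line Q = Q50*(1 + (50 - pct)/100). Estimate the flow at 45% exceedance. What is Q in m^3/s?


Q = 91.9 * (1 + (50 - 45)/100) = 96.4950 m^3/s


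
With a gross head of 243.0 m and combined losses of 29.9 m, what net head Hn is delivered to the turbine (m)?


Hn = 243.0 - 29.9 = 213.1000 m


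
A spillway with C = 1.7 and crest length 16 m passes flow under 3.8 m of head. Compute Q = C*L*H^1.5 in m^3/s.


Q = 1.7 * 16 * 3.8^1.5 = 201.4857 m^3/s


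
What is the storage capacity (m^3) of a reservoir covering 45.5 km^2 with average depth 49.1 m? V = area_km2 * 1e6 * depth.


V = 45.5 * 1e6 * 49.1 = 2.2340e+09 m^3


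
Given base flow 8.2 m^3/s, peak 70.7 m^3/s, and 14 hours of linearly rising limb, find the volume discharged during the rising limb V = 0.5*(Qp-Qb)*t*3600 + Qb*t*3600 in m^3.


V = 0.5*(70.7 - 8.2)*14*3600 + 8.2*14*3600 = 1.9883e+06 m^3


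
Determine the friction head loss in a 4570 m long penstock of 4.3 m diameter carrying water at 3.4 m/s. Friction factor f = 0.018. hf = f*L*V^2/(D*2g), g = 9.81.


hf = 0.018 * 4570 * 3.4^2 / (4.3 * 2 * 9.81) = 11.2714 m


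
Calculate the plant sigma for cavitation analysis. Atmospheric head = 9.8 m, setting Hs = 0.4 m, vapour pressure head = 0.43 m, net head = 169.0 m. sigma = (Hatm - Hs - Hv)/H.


sigma = (9.8 - 0.4 - 0.43) / 169.0 = 0.0531


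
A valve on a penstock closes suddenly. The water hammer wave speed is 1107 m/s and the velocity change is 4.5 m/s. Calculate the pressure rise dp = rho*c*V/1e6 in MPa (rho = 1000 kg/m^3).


dp = 1000 * 1107 * 4.5 / 1e6 = 4.9815 MPa


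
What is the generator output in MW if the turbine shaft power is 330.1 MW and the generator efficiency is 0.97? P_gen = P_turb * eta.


P_gen = 330.1 * 0.97 = 320.1970 MW


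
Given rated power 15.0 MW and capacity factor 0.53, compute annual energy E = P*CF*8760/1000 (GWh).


E = 15.0 * 0.53 * 8760 / 1000 = 69.6420 GWh


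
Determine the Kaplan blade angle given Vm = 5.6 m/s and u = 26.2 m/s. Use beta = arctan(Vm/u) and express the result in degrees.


beta = arctan(5.6 / 26.2) = 12.0649 degrees


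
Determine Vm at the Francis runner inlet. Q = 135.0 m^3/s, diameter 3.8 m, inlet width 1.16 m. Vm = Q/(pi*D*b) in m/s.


Vm = 135.0 / (pi * 3.8 * 1.16) = 9.7486 m/s


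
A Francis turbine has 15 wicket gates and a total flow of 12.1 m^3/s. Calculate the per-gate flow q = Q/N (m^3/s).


q = 12.1 / 15 = 0.8067 m^3/s


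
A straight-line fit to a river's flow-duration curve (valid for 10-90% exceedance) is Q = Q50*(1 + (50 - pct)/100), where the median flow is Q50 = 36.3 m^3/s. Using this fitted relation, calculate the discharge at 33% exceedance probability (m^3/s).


Q = 36.3 * (1 + (50 - 33)/100) = 42.4710 m^3/s


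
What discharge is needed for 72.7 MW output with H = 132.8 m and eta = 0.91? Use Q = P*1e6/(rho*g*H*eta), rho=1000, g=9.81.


Q = 72.7 * 1e6 / (1000 * 9.81 * 132.8 * 0.91) = 61.3234 m^3/s


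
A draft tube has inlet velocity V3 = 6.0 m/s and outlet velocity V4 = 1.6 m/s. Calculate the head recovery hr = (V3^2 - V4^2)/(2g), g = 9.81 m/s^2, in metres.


hr = (6.0^2 - 1.6^2) / (2*9.81) = 1.7044 m


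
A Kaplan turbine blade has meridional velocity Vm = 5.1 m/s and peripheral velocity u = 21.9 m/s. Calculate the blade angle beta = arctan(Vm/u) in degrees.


beta = arctan(5.1 / 21.9) = 13.1092 degrees


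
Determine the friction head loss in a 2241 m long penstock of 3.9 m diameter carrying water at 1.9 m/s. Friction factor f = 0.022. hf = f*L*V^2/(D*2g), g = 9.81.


hf = 0.022 * 2241 * 1.9^2 / (3.9 * 2 * 9.81) = 2.3260 m


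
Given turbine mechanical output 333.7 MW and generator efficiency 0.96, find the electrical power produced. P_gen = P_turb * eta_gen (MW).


P_gen = 333.7 * 0.96 = 320.3520 MW


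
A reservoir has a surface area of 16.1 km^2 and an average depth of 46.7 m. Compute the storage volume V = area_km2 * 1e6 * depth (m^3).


V = 16.1 * 1e6 * 46.7 = 7.5187e+08 m^3


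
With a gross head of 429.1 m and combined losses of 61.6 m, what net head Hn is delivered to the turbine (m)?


Hn = 429.1 - 61.6 = 367.5000 m


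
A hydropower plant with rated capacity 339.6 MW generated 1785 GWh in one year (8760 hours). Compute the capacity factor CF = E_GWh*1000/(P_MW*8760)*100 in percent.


CF = 1785 * 1000 / (339.6 * 8760) * 100 = 60.0021 %


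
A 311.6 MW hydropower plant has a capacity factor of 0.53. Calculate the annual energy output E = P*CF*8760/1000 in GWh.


E = 311.6 * 0.53 * 8760 / 1000 = 1446.6965 GWh


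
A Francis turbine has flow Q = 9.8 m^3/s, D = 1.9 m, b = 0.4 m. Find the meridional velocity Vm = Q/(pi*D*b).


Vm = 9.8 / (pi * 1.9 * 0.4) = 4.1045 m/s


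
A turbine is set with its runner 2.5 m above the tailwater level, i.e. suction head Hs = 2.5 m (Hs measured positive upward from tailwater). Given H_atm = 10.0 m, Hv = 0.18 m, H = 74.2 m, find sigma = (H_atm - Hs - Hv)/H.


sigma = (10.0 - 2.5 - 0.18) / 74.2 = 0.0987


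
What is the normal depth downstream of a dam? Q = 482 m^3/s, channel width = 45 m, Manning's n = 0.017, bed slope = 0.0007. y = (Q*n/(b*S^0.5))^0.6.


y = (482 * 0.017 / (45 * 0.0007^0.5))^0.6 = 3.1816 m


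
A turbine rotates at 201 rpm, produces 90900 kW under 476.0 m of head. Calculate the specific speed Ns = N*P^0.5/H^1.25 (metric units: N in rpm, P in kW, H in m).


Ns = 201 * 90900^0.5 / 476.0^1.25 = 27.2565


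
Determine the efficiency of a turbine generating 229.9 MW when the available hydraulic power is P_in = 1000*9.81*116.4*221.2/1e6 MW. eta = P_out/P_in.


P_in = 1000 * 9.81 * 116.4 * 221.2 / 1e6 = 252.5847 MW
eta = 229.9 / 252.5847 = 0.9102


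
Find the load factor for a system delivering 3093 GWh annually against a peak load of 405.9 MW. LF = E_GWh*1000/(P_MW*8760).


LF = 3093 * 1000 / (405.9 * 8760) = 0.8699


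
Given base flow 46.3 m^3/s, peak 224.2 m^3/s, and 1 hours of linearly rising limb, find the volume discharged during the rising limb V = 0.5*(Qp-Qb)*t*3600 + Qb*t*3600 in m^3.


V = 0.5*(224.2 - 46.3)*1*3600 + 46.3*1*3600 = 486900.0000 m^3


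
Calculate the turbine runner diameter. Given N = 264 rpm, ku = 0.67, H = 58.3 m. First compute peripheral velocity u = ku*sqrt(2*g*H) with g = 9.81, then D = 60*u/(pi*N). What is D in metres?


u = 0.67 * sqrt(2*9.81*58.3) = 22.6599 m/s
D = 60 * 22.6599 / (pi * 264) = 1.6393 m


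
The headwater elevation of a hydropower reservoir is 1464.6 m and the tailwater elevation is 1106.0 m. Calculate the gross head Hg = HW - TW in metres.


Hg = 1464.6 - 1106.0 = 358.6000 m
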